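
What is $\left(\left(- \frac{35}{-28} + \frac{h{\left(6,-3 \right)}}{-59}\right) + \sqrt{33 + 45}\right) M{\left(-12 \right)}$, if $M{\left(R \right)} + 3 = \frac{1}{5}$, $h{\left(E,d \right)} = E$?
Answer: $- \frac{1897}{590} - \frac{14 \sqrt{78}}{5} \approx -27.944$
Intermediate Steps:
$M{\left(R \right)} = - \frac{14}{5}$ ($M{\left(R \right)} = -3 + \frac{1}{5} = - \frac{14}{5}$)
$\left(\left(- \frac{35}{-28} + \frac{h{\left(6,-3 \right)}}{-59}\right) + \sqrt{33 + 45}\right) M{\left(-12 \right)} = \left(\left(- \frac{35}{-28} + \frac{6}{-59}\right) + \sqrt{33 + 45}\right) \left(- \frac{14}{5}\right) = \left(\left(\left(-35\right) \left(- \frac{1}{28}\right) + 6 \left(- \frac{1}{59}\right)\right) + \sqrt{78}\right) \left(- \frac{14}{5}\right) = \left(\left(\frac{5}{4} - \frac{6}{59}\right) + \sqrt{78}\right) \left(- \frac{14}{5}\right) = \left(\frac{271}{236} + \sqrt{78}\right) \left(- \frac{14}{5}\right) = - \frac{1897}{590} - \frac{14 \sqrt{78}}{5}$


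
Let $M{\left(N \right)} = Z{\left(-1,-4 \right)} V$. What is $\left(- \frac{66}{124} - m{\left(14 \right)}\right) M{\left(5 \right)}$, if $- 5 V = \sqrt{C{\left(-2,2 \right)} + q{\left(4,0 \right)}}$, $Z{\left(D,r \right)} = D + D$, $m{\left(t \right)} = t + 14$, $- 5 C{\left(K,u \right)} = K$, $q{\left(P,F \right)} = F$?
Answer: $- \frac{1769 \sqrt{10}}{775} \approx -7.2182$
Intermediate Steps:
$C{\left(K,u \right)} = - \frac{K}{5}$
$m{\left(t \right)} = 14 + t$
$Z{\left(D,r \right)} = 2 D$
$V = - \frac{\sqrt{10}}{25}$ ($V = - \frac{\sqrt{\left(- \frac{1}{5}\right) \left(-2\right) + 0}}{5} = - \frac{\sqrt{\frac{2}{5} + 0}}{5} = - \frac{\sqrt{\frac{2}{5}}}{5} = - \frac{\frac{1}{5} \sqrt{10}}{5} = - \frac{\sqrt{10}}{25} \approx -0.12649$)
$M{\left(N \right)} = \frac{2 \sqrt{10}}{25}$ ($M{\left(N \right)} = 2 \left(-1\right) \left(- \frac{\sqrt{10}}{25}\right) = - 2 \left(- \frac{\sqrt{10}}{25}\right) = \frac{2 \sqrt{10}}{25}$)
$\left(- \frac{66}{124} - m{\left(14 \right)}\right) M{\left(5 \right)} = \left(- \frac{66}{124} - \left(14 + 14\right)\right) \frac{2 \sqrt{10}}{25} = \left(\left(-66\right) \frac{1}{124} - 28\right) \frac{2 \sqrt{10}}{25} = \left(- \frac{33}{62} - 28\right) \frac{2 \sqrt{10}}{25} = - \frac{1769 \frac{2 \sqrt{10}}{25}}{62} = - \frac{1769 \sqrt{10}}{775}$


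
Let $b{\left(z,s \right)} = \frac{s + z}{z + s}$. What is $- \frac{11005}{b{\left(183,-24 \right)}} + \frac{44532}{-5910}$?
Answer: $- \frac{10847347}{985} \approx -11013.0$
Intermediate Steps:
$b{\left(z,s \right)} = 1$ ($b{\left(z,s \right)} = \frac{s + z}{s + z} = 1$)
$- \frac{11005}{b{\left(183,-24 \right)}} + \frac{44532}{-5910} = - \frac{11005}{1} + \frac{44532}{-5910} = \left(-11005\right) 1 + 44532 \left(- \frac{1}{5910}\right) = -11005 - \frac{7422}{985} = - \frac{10847347}{985}$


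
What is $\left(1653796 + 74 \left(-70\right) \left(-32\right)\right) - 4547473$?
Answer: $-2727917$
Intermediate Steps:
$\left(1653796 + 74 \left(-70\right) \left(-32\right)\right) - 4547473 = \left(1653796 - -165760\right) - 4547473 = \left(1653796 + 165760\right) - 4547473 = 1819556 - 4547473 = -2727917$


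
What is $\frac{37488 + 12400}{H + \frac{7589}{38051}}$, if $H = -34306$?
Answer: $- \frac{1898288288}{1305370017} \approx -1.4542$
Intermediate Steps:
$\frac{37488 + 12400}{H + \frac{7589}{38051}} = \frac{37488 + 12400}{-34306 + \frac{7589}{38051}} = \frac{49888}{-34306 + 7589 \cdot \frac{1}{38051}} = \frac{49888}{-34306 + \frac{7589}{38051}} = \frac{49888}{- \frac{1305370017}{38051}} = 49888 \left(- \frac{38051}{1305370017}\right) = - \frac{1898288288}{1305370017}$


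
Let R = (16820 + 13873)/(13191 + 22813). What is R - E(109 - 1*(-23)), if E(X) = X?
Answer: -4721835/36004 ≈ -131.15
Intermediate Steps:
R = 30693/36004 ≈ 0.85249
R - E(109 - 1*(-23)) = 30693/36004 - (109 - 1*(-23)) = 30693/36004 - (109 + 23) = 30693/36004 - 1*132 = 30693/36004 - 132 = -4721835/36004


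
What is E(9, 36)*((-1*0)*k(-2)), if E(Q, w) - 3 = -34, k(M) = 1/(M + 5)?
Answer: 0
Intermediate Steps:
k(M) = 1/(5 + M)
E(Q, w) = -31 (E(Q, w) = 3 - 34 = -31)
E(9, 36)*((-1*0)*k(-2)) = -31*(-1*0)/(5 - 2) = -0/3 = -31*0 = 0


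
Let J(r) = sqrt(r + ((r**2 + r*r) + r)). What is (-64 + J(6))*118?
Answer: -7552 + 236*sqrt(21) ≈ -6470.5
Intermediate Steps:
J(r) = sqrt(2*r + 2*r**2) (J(r) = sqrt(r + ((r**2 + r**2) + r)) = sqrt(r + (2*r**2 + r)) = sqrt(r + (r + 2*r**2)) = sqrt(2*r + 2*r**2))
(-64 + J(6))*118 = (-64 + sqrt(2)*sqrt(6*(1 + 6)))*118 = (-64 + sqrt(2)*sqrt(6*7))*118 = (-64 + sqrt(2)*sqrt(42))*118 = (-64 + 2*sqrt(21))*118 = -7552 + 236*sqrt(21)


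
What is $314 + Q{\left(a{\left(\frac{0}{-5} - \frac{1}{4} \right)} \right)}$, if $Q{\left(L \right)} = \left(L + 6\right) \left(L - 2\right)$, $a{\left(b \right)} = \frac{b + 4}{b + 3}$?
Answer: $\frac{37427}{121} \approx 309.31$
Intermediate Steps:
$a{\left(b \right)} = \frac{4 + b}{3 + b}$
$Q{\left(L \right)} = \left(-2 + L\right) \left(6 + L\right)$ ($Q{\left(L \right)} = \left(6 + L\right) \left(-2 + L\right) = \left(-2 + L\right) \left(6 + L\right)$)
$314 + Q{\left(a{\left(\frac{0}{-5} - \frac{1}{4} \right)} \right)} = 314 + \left(-12 + \left(\frac{4 + \left(\frac{0}{-5} - \frac{1}{4}\right)}{3 + \left(\frac{0}{-5} - \frac{1}{4}\right)}\right)^{2} + 4 \frac{4 + \left(\frac{0}{-5} - \frac{1}{4}\right)}{3 + \left(\frac{0}{-5} - \frac{1}{4}\right)}\right) = 314 + \left(-12 + \left(\frac{4 + \left(0 \left(- \frac{1}{5}\right) - \frac{1}{4}\right)}{3 + \left(0 \left(- \frac{1}{5}\right) - \frac{1}{4}\right)}\right)^{2} + 4 \frac{4 + \left(0 \left(- \frac{1}{5}\right) - \frac{1}{4}\right)}{3 + \left(0 \left(- \frac{1}{5}\right) - \frac{1}{4}\right)}\right) = 314 + \left(-12 + \left(\frac{4 + \left(0 - \frac{1}{4}\right)}{3 + \left(0 - \frac{1}{4}\right)}\right)^{2} + 4 \frac{4 + \left(0 - \frac{1}{4}\right)}{3 + \left(0 - \frac{1}{4}\right)}\right) = 314 + \left(-12 + \left(\frac{4 - \frac{1}{4}}{3 - \frac{1}{4}}\right)^{2} + 4 \frac{4 - \frac{1}{4}}{3 - \frac{1}{4}}\right) = 314 + \left(-12 + \left(\frac{1}{\frac{11}{4}} \cdot \frac{15}{4}\right)^{2} + 4 \frac{1}{\frac{11}{4}} \cdot \frac{15}{4}\right) = 314 + \left(-12 + \left(\frac{4}{11} \cdot \frac{15}{4}\right)^{2} + 4 \cdot \frac{4}{11} \cdot \frac{15}{4}\right) = 314 + \left(-12 + \left(\frac{15}{11}\right)^{2} + 4 \cdot \frac{15}{11}\right) = 314 + \left(-12 + \frac{225}{121} + \frac{60}{11}\right) = 314 - \frac{567}{121} = \frac{37427}{121}$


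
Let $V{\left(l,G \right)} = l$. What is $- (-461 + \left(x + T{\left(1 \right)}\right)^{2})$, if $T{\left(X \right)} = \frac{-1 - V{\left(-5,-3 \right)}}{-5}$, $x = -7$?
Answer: $\frac{10004}{25} \approx 400.16$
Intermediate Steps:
$T{\left(X \right)} = - \frac{4}{5}$ ($T{\left(X \right)} = \frac{-1 - -5}{-5} = \left(-1 + 5\right) \left(- \frac{1}{5}\right) = 4 \left(- \frac{1}{5}\right) = - \frac{4}{5}$)
$- (-461 + \left(x + T{\left(1 \right)}\right)^{2}) = - (-461 + \left(-7 - \frac{4}{5}\right)^{2}) = - (-461 + \left(- \frac{39}{5}\right)^{2}) = - (-461 + \frac{1521}{25}) = \left(-1\right) \left(- \frac{10004}{25}\right) = \frac{10004}{25}$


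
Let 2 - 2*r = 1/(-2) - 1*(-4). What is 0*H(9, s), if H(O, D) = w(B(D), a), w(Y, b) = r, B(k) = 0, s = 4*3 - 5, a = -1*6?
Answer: 0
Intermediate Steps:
a = -6
s = 7 (s = 12 - 5 = 7)
r = -¾ (r = 1 - (1/(-2) - 1*(-4))/2 = 1 - (-½ + 4)/2 = 1 - ½*7/2 = 1 - 7/4 = -¾ ≈ -0.75000)
w(Y, b) = -¾
H(O, D) = -¾
0*H(9, s) = 0*(-¾) = 0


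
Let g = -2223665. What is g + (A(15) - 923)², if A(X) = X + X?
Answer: -1426216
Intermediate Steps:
A(X) = 2*X
g + (A(15) - 923)² = -2223665 + (2*15 - 923)² = -2223665 + (30 - 923)² = -2223665 + (-893)² = -2223665 + 797449 = -1426216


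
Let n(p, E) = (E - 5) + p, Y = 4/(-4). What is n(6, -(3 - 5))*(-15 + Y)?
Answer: -48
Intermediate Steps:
Y = -1 (Y = -1/4*4 = -1)
n(p, E) = -5 + E + p (n(p, E) = (-5 + E) + p = -5 + E + p)
n(6, -(3 - 5))*(-15 + Y) = (-5 - (3 - 5) + 6)*(-15 - 1) = (-5 - 1*(-2) + 6)*(-16) = (-5 + 2 + 6)*(-16) = 3*(-16) = -48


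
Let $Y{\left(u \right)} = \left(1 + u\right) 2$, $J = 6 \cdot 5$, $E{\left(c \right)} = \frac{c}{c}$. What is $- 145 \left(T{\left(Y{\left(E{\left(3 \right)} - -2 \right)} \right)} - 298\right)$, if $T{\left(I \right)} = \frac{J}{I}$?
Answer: $\frac{170665}{4} \approx 42666.0$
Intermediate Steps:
$E{\left(c \right)} = 1$
$J = 30$
$Y{\left(u \right)} = 2 + 2 u$
$T{\left(I \right)} = \frac{30}{I}$
$- 145 \left(T{\left(Y{\left(E{\left(3 \right)} - -2 \right)} \right)} - 298\right) = - 145 \left(\frac{30}{2 + 2 \left(1 - -2\right)} - 298\right) = - 145 \left(\frac{30}{2 + 2 \left(1 + 2\right)} - 298\right) = - 145 \left(\frac{30}{2 + 2 \cdot 3} - 298\right) = - 145 \left(\frac{30}{2 + 6} - 298\right) = - 145 \left(\frac{30}{8} - 298\right) = - 145 \left(30 \cdot \frac{1}{8} - 298\right) = - 145 \left(\frac{15}{4} - 298\right) = \left(-145\right) \left(- \frac{1177}{4}\right) = \frac{170665}{4}$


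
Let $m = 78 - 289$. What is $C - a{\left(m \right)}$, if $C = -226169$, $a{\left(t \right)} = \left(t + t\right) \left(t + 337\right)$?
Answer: $-172997$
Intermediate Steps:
$m = -211$
$a{\left(t \right)} = 2 t \left(337 + t\right)$
$C - a{\left(m \right)} = -226169 - 2 \left(-211\right) \left(337 - 211\right) = -226169 - 2 \left(-211\right) 126 = -226169 - -53172 = -226169 + 53172 = -172997$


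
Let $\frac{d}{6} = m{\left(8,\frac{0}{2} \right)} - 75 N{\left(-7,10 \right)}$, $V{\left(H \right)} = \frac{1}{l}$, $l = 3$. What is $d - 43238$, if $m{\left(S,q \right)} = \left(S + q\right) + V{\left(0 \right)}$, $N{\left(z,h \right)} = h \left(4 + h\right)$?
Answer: $-106188$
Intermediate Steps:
$V{\left(H \right)} = \frac{1}{3}$
$m{\left(S,q \right)} = \frac{1}{3} + S + q$ ($m{\left(S,q \right)} = \left(S + q\right) + \frac{1}{3} = \frac{1}{3} + S + q$)
$d = -62950$ ($d = 6 \left(\left(\frac{1}{3} + 8 + \frac{0}{2}\right) - 75 \cdot 10 \left(4 + 10\right)\right) = 6 \left(\left(\frac{1}{3} + 8 + 0 \cdot \frac{1}{2}\right) - 75 \cdot 10 \cdot 14\right) = 6 \left(\left(\frac{1}{3} + 8 + 0\right) - 10500\right) = 6 \left(\frac{25}{3} - 10500\right) = 6 \left(- \frac{31475}{3}\right) = -62950$)
$d - 43238 = -62950 - 43238 = -106188$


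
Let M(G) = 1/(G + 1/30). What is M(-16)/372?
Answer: -5/29698 ≈ -0.00016836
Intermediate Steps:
M(G) = 1/(1/30 + G) (M(G) = 1/(G + 1/30) = 1/(1/30 + G))
M(-16)/372 = (30/(1 + 30*(-16)))/372 = (30/(1 - 480))*(1/372) = (30/(-479))*(1/372) = (30*(-1/479))*(1/372) = -30/479*1/372 = -5/29698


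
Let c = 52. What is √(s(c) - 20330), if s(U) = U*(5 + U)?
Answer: I*√17366 ≈ 131.78*I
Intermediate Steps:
√(s(c) - 20330) = √(52*(5 + 52) - 20330) = √(52*57 - 20330) = √(2964 - 20330) = √(-17366) = I*√17366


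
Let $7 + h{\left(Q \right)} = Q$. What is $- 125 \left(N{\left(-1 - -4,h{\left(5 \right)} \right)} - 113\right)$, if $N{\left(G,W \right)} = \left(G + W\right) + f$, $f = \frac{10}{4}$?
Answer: $\frac{27375}{2} \approx 13688.0$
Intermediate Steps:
$f = \frac{5}{2}$ ($f = 10 \cdot \frac{1}{4} = \frac{5}{2} \approx 2.5$)
$h{\left(Q \right)} = -7 + Q$
$N{\left(G,W \right)} = \frac{5}{2} + G + W$ ($N{\left(G,W \right)} = \left(G + W\right) + \frac{5}{2} = \frac{5}{2} + G + W$)
$- 125 \left(N{\left(-1 - -4,h{\left(5 \right)} \right)} - 113\right) = - 125 \left(\left(\frac{5}{2} - -3 + \left(-7 + 5\right)\right) - 113\right) = - 125 \left(\left(\frac{5}{2} + \left(-1 + 4\right) - 2\right) - 113\right) = - 125 \left(\left(\frac{5}{2} + 3 - 2\right) - 113\right) = - 125 \left(\frac{7}{2} - 113\right) = \left(-125\right) \left(- \frac{219}{2}\right) = \frac{27375}{2}$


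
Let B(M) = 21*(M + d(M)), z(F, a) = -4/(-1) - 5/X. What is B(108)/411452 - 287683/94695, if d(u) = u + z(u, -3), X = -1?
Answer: -117920311841/38962447140 ≈ -3.0265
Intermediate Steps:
z(F, a) = 9 (z(F, a) = -4/(-1) - 5/(-1) = -4*(-1) - 5*(-1) = 4 + 5 = 9)
d(u) = 9 + u (d(u) = u + 9 = 9 + u)
B(M) = 189 + 42*M (B(M) = 21*(M + (9 + M)) = 21*(9 + 2*M) = 189 + 42*M)
B(108)/411452 - 287683/94695 = (189 + 42*108)/411452 - 287683/94695 = (189 + 4536)*(1/411452) - 287683*1/94695 = 4725*(1/411452) - 287683/94695 = 4725/411452 - 287683/94695 = -117920311841/38962447140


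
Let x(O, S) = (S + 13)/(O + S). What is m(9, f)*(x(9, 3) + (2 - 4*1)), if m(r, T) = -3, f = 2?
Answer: 2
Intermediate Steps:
x(O, S) = (13 + S)/(O + S)
m(9, f)*(x(9, 3) + (2 - 4*1)) = -3*((13 + 3)/(9 + 3) + (2 - 4*1)) = -3*(16/12 + (2 - 4)) = -3*((1/12)*16 - 2) = -3*(4/3 - 2) = -3*(-2/3) = 2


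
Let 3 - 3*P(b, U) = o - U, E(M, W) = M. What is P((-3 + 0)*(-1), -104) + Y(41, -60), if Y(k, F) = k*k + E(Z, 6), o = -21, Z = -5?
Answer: 4948/3 ≈ 1649.3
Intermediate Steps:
P(b, U) = 8 + U/3 (P(b, U) = 1 - (-21 - U)/3 = 1 + (7 + U/3) = 8 + U/3)
Y(k, F) = -5 + k² (Y(k, F) = k*k - 5 = k² - 5 = -5 + k²)
P((-3 + 0)*(-1), -104) + Y(41, -60) = (8 + (⅓)*(-104)) + (-5 + 41²) = (8 - 104/3) + (-5 + 1681) = -80/3 + 1676 = 4948/3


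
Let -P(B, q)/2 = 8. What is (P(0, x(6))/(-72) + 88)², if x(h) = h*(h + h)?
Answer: 630436/81 ≈ 7783.2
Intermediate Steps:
x(h) = 2*h² (x(h) = h*(2*h) = 2*h²)
P(B, q) = -16 (P(B, q) = -2*8 = -16)
(P(0, x(6))/(-72) + 88)² = (-16/(-72) + 88)² = (-16*(-1/72) + 88)² = (2/9 + 88)² = (794/9)² = 630436/81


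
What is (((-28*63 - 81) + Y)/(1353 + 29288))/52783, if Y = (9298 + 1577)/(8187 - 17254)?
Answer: -16739490/14664275828501 ≈ -1.1415e-6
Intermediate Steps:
Y = -10875/9067 (Y = 10875/(-9067) = 10875*(-1/9067) = -10875/9067 ≈ -1.1994)
(((-28*63 - 81) + Y)/(1353 + 29288))/52783 = (((-28*63 - 81) - 10875/9067)/(1353 + 29288))/52783 = (((-1764 - 81) - 10875/9067)/30641)*(1/52783) = ((-1845 - 10875/9067)*(1/30641))*(1/52783) = -16739490/9067*1/30641*(1/52783) = -16739490/277821947*1/52783 = -16739490/14664275828501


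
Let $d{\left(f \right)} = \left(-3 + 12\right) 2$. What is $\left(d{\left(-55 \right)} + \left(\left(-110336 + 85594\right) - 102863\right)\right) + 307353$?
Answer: $179766$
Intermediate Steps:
$d{\left(f \right)} = 18$ ($d{\left(f \right)} = 9 \cdot 2 = 18$)
$\left(d{\left(-55 \right)} + \left(\left(-110336 + 85594\right) - 102863\right)\right) + 307353 = \left(18 + \left(\left(-110336 + 85594\right) - 102863\right)\right) + 307353 = \left(18 - 127605\right) + 307353 = -127587 + 307353 = 179766$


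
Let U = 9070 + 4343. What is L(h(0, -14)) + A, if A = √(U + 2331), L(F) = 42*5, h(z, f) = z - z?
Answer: 210 + 8*√246 ≈ 335.48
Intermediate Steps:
h(z, f) = 0
L(F) = 210
U = 13413
A = 8*√246 (A = √(13413 + 2331) = √15744 = 8*√246 ≈ 125.48)
L(h(0, -14)) + A = 210 + 8*√246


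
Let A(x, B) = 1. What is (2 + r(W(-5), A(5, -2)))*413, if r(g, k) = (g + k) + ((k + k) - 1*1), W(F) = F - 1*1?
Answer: -826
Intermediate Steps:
W(F) = -1 + F (W(F) = F - 1 = -1 + F)
r(g, k) = -1 + g + 3*k (r(g, k) = (g + k) + (2*k - 1) = (g + k) + (-1 + 2*k) = -1 + g + 3*k)
(2 + r(W(-5), A(5, -2)))*413 = (2 + (-1 + (-1 - 5) + 3*1))*413 = (2 + (-1 - 6 + 3))*413 = (2 - 4)*413 = -2*413 = -826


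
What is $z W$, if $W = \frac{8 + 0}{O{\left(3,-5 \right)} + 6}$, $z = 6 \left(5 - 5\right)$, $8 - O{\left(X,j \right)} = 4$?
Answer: $0$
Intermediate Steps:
$O{\left(X,j \right)} = 4$ ($O{\left(X,j \right)} = 8 - 4 = 4$)
$z = 0$ ($z = 6 \cdot 0 = 0$)
$W = \frac{4}{5}$ ($W = \frac{8 + 0}{4 + 6} = \frac{8}{10} = 8 \cdot \frac{1}{10} = \frac{4}{5} \approx 0.8$)
$z W = 0 \cdot \frac{4}{5} = 0$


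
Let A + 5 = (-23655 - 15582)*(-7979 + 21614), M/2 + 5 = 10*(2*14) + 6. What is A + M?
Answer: -534995938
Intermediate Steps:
M = 562 (M = -10 + 2*(10*(2*14) + 6) = -10 + 2*(10*28 + 6) = -10 + 2*(280 + 6) = -10 + 2*286 = -10 + 572 = 562)
A = -534996500 (A = -5 + (-23655 - 15582)*(-7979 + 21614) = -5 - 39237*13635 = -5 - 534996495 = -534996500)
A + M = -534996500 + 562 = -534995938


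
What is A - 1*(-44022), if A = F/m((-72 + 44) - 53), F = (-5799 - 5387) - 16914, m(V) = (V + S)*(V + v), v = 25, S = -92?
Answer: 106614259/2422 ≈ 44019.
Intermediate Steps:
m(V) = (-92 + V)*(25 + V) (m(V) = (V - 92)*(V + 25) = (-92 + V)*(25 + V))
F = -28100 (F = -11186 - 16914 = -28100)
A = -7025/2422 (A = -28100/(-2300 + ((-72 + 44) - 53)**2 - 67*((-72 + 44) - 53)) = -28100/(-2300 + (-28 - 53)**2 - 67*(-28 - 53)) = -28100/(-2300 + (-81)**2 - 67*(-81)) = -28100/(-2300 + 6561 + 5427) = -28100/9688 = -28100*1/9688 = -7025/2422 ≈ -2.9005)
A - 1*(-44022) = -7025/2422 - 1*(-44022) = -7025/2422 + 44022 = 106614259/2422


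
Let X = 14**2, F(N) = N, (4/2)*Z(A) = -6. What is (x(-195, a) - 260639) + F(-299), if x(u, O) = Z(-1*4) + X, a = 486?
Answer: -260745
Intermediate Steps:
Z(A) = -3 (Z(A) = (1/2)*(-6) = -3)
X = 196
x(u, O) = 193 (x(u, O) = -3 + 196 = 193)
(x(-195, a) - 260639) + F(-299) = (193 - 260639) - 299 = -260446 - 299 = -260745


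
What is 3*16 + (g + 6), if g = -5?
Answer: 49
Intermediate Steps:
3*16 + (g + 6) = 3*16 + (-5 + 6) = 48 + 1 = 49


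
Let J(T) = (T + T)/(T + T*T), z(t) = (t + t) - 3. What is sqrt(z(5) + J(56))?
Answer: sqrt(22857)/57 ≈ 2.6524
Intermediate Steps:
z(t) = -3 + 2*t (z(t) = 2*t - 3 = -3 + 2*t)
J(T) = 2*T/(T + T**2) (J(T) = (2*T)/(T + T**2) = 2*T/(T + T**2))
sqrt(z(5) + J(56)) = sqrt((-3 + 2*5) + 2/(1 + 56)) = sqrt((-3 + 10) + 2/57) = sqrt(7 + 2*(1/57)) = sqrt(7 + 2/57) = sqrt(401/57) = sqrt(22857)/57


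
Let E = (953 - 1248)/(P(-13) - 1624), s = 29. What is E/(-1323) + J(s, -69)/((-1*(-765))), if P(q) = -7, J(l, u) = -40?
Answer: -1923071/36682821 ≈ -0.052424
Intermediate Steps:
E = 295/1631 (E = (953 - 1248)/(-7 - 1624) = -295/(-1631) = -295*(-1/1631) = 295/1631 ≈ 0.18087)
E/(-1323) + J(s, -69)/((-1*(-765))) = (295/1631)/(-1323) - 40/((-1*(-765))) = (295/1631)*(-1/1323) - 40/765 = -295/2157813 - 40*1/765 = -295/2157813 - 8/153 = -1923071/36682821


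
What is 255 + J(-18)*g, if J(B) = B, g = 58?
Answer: -789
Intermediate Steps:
255 + J(-18)*g = 255 - 18*58 = 255 - 1044 = -789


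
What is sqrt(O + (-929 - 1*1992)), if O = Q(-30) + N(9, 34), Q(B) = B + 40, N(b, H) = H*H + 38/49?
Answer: I*sqrt(85957)/7 ≈ 41.883*I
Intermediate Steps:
N(b, H) = 38/49 + H**2 (N(b, H) = H**2 + 38*(1/49) = H**2 + 38/49 = 38/49 + H**2)
Q(B) = 40 + B
O = 57172/49 (O = (40 - 30) + (38/49 + 34**2) = 10 + (38/49 + 1156) = 10 + 56682/49 = 57172/49 ≈ 1166.8)
sqrt(O + (-929 - 1*1992)) = sqrt(57172/49 + (-929 - 1*1992)) = sqrt(57172/49 + (-929 - 1992)) = sqrt(57172/49 - 2921) = sqrt(-85957/49) = I*sqrt(85957)/7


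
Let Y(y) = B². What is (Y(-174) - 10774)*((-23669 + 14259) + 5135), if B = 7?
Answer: 45849375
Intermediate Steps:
Y(y) = 49 (Y(y) = 7² = 49)
(Y(-174) - 10774)*((-23669 + 14259) + 5135) = (49 - 10774)*((-23669 + 14259) + 5135) = -10725*(-9410 + 5135) = -10725*(-4275) = 45849375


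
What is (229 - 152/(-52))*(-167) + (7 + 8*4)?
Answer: -502998/13 ≈ -38692.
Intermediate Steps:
(229 - 152/(-52))*(-167) + (7 + 8*4) = (229 - 152*(-1)/52)*(-167) + (7 + 32) = (229 - 1*(-38/13))*(-167) + 39 = (229 + 38/13)*(-167) + 39 = (3015/13)*(-167) + 39 = -503505/13 + 39 = -502998/13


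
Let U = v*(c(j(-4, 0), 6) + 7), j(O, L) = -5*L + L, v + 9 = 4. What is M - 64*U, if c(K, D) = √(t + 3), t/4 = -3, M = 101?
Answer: 2341 + 960*I ≈ 2341.0 + 960.0*I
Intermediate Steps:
v = -5 (v = -9 + 4 = -5)
t = -12 (t = 4*(-3) = -12)
j(O, L) = -4*L
c(K, D) = 3*I (c(K, D) = √(-12 + 3) = √(-9) = 3*I)
U = -35 - 15*I (U = -5*(3*I + 7) = -5*(7 + 3*I) = -35 - 15*I ≈ -35.0 - 15.0*I)
M - 64*U = 101 - 64*(-35 - 15*I) = 101 + (2240 + 960*I) = 2341 + 960*I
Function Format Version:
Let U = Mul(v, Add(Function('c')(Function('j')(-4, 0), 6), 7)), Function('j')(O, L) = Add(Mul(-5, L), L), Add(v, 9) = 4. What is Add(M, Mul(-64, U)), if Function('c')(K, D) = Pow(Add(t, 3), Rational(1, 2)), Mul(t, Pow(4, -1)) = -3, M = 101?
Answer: Add(2341, Mul(960, I)) ≈ Add(2341.0, Mul(960.00, I))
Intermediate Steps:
v = -5 (v = Add(-9, 4) = -5)
t = -12 (t = Mul(4, -3) = -12)
Function('j')(O, L) = Mul(-4, L)
Function('c')(K, D) = Mul(3, I) (Function('c')(K, D) = Pow(Add(-12, 3), Rational(1, 2)) = Pow(-9, Rational(1, 2)) = Mul(3, I))
U = Add(-35, Mul(-15, I)) (U = Mul(-5, Add(Mul(3, I), 7)) = Mul(-5, Add(7, Mul(3, I))) = Add(-35, Mul(-15, I)) ≈ Add(-35.000, Mul(-15.000, I)))
Add(M, Mul(-64, U)) = Add(101, Mul(-64, Add(-35, Mul(-15, I)))) = Add(101, Add(2240, Mul(960, I))) = Add(2341, Mul(960, I))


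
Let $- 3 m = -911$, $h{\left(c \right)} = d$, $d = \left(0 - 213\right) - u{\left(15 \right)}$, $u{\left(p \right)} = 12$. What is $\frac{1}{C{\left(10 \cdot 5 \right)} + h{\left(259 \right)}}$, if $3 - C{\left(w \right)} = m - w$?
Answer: $- \frac{3}{1427} \approx -0.0021023$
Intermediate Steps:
$d = -225$ ($d = \left(0 - 213\right) - 12 = -213 - 12 = -225$)
$h{\left(c \right)} = -225$
$m = \frac{911}{3}$ ($m = \left(- \frac{1}{3}\right) \left(-911\right) = \frac{911}{3} \approx 303.67$)
$C{\left(w \right)} = - \frac{902}{3} + w$ ($C{\left(w \right)} = 3 - \left(\frac{911}{3} - w\right) = 3 + \left(- \frac{911}{3} + w\right) = - \frac{902}{3} + w$)
$\frac{1}{C{\left(10 \cdot 5 \right)} + h{\left(259 \right)}} = \frac{1}{\left(- \frac{902}{3} + 10 \cdot 5\right) - 225} = \frac{1}{\left(- \frac{902}{3} + 50\right) - 225} = \frac{1}{- \frac{752}{3} - 225} = \frac{1}{- \frac{1427}{3}} = - \frac{3}{1427}$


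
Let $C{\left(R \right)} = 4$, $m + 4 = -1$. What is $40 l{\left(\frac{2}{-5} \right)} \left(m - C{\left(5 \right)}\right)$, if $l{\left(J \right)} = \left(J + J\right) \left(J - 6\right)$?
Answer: $- \frac{9216}{5} \approx -1843.2$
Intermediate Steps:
$m = -5$ ($m = -4 - 1 = -5$)
$l{\left(J \right)} = 2 J \left(-6 + J\right)$
$40 l{\left(\frac{2}{-5} \right)} \left(m - C{\left(5 \right)}\right) = 40 \cdot 2 \frac{2}{-5} \left(-6 + \frac{2}{-5}\right) \left(-5 - 4\right) = 40 \cdot 2 \cdot 2 \left(- \frac{1}{5}\right) \left(-6 + 2 \left(- \frac{1}{5}\right)\right) \left(-5 - 4\right) = 40 \cdot 2 \left(- \frac{2}{5}\right) \left(-6 - \frac{2}{5}\right) \left(-9\right) = 40 \cdot 2 \left(- \frac{2}{5}\right) \left(- \frac{32}{5}\right) \left(-9\right) = 40 \cdot \frac{128}{25} \left(-9\right) = \frac{1024}{5} \left(-9\right) = - \frac{9216}{5}$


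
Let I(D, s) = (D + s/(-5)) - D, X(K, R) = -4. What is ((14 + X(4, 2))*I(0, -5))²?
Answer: 100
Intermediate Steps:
I(D, s) = -s/5 (I(D, s) = (D + s*(-⅕)) - D = (D - s/5) - D = -s/5)
((14 + X(4, 2))*I(0, -5))² = ((14 - 4)*(-⅕*(-5)))² = (10*1)² = 10² = 100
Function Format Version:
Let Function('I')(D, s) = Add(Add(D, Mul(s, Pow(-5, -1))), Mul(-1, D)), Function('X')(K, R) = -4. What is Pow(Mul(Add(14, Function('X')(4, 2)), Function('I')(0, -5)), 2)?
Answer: 100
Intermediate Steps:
Function('I')(D, s) = Mul(Rational(-1, 5), s) (Function('I')(D, s) = Add(Add(D, Mul(s, Rational(-1, 5))), Mul(-1, D)) = Add(Add(D, Mul(Rational(-1, 5), s)), Mul(-1, D)) = Mul(Rational(-1, 5), s))
Pow(Mul(Add(14, Function('X')(4, 2)), Function('I')(0, -5)), 2) = Pow(Mul(Add(14, -4), Mul(Rational(-1, 5), -5)), 2) = Pow(Mul(10, 1), 2) = Pow(10, 2) = 100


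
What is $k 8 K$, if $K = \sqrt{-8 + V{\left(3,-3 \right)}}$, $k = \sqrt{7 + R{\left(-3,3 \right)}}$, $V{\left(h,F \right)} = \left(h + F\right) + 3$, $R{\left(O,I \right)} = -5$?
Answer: $8 i \sqrt{10} \approx 25.298 i$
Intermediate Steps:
$V{\left(h,F \right)} = 3 + F + h$ ($V{\left(h,F \right)} = \left(F + h\right) + 3 = 3 + F + h$)
$k = \sqrt{2}$ ($k = \sqrt{7 - 5} = \sqrt{2} \approx 1.4142$)
$K = i \sqrt{5}$ ($K = \sqrt{-8 + \left(3 - 3 + 3\right)} = \sqrt{-8 + 3} = \sqrt{-5} = i \sqrt{5} \approx 2.2361 i$)
$k 8 K = \sqrt{2} \cdot 8 i \sqrt{5} = 8 \sqrt{2} i \sqrt{5} = 8 i \sqrt{10}$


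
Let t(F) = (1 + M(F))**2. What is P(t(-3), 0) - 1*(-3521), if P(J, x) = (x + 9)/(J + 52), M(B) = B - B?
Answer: 186622/53 ≈ 3521.2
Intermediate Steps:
M(B) = 0
t(F) = 1 (t(F) = (1 + 0)**2 = 1**2 = 1)
P(J, x) = (9 + x)/(52 + J)
P(t(-3), 0) - 1*(-3521) = (9 + 0)/(52 + 1) - 1*(-3521) = 9/53 + 3521 = 186622/53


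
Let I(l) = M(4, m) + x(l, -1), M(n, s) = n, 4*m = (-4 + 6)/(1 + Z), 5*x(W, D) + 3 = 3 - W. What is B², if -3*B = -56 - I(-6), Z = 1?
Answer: 10404/25 ≈ 416.16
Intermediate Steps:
x(W, D) = -W/5 (x(W, D) = -⅗ + (3 - W)/5 = -⅗ + (⅗ - W/5) = -W/5)
m = ¼ (m = ((-4 + 6)/(1 + 1))/4 = (2/2)/4 = (2*(½))/4 = (¼)*1 = ¼ ≈ 0.25000)
I(l) = 4 - l/5
B = 102/5 (B = -(-56 - (4 - ⅕*(-6)))/3 = -(-56 - (4 + 6/5))/3 = -(-56 - 1*26/5)/3 = -(-56 - 26/5)/3 = -⅓*(-306/5) = 102/5 ≈ 20.400)
B² = (102/5)² = 10404/25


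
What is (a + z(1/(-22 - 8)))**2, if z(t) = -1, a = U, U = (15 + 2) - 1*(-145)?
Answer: 25921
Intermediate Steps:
U = 162 (U = 17 + 145 = 162)
a = 162
(a + z(1/(-22 - 8)))**2 = (162 - 1)**2 = 161**2 = 25921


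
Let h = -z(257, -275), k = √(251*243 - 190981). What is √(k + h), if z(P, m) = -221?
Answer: √(221 + 2*I*√32497) ≈ 17.943 + 10.047*I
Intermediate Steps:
k = 2*I*√32497 (k = √(60993 - 190981) = √(-129988) = 2*I*√32497 ≈ 360.54*I)
h = 221 (h = -1*(-221) = 221)
√(k + h) = √(2*I*√32497 + 221) = √(221 + 2*I*√32497)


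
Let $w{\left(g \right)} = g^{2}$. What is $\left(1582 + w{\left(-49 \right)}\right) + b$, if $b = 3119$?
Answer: $7102$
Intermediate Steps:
$\left(1582 + w{\left(-49 \right)}\right) + b = \left(1582 + \left(-49\right)^{2}\right) + 3119 = \left(1582 + 2401\right) + 3119 = 3983 + 3119 = 7102$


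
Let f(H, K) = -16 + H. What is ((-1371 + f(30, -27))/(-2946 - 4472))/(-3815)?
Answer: -1357/28299670 ≈ -4.7951e-5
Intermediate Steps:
((-1371 + f(30, -27))/(-2946 - 4472))/(-3815) = ((-1371 + (-16 + 30))/(-2946 - 4472))/(-3815) = ((-1371 + 14)/(-7418))*(-1/3815) = -1357*(-1/7418)*(-1/3815) = (1357/7418)*(-1/3815) = -1357/28299670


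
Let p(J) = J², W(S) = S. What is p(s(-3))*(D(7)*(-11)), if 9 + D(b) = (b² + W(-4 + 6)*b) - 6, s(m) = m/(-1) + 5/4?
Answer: -9537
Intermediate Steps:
s(m) = 5/4 - m (s(m) = m*(-1) + 5*(¼) = -m + 5/4 = 5/4 - m)
D(b) = -15 + b² + 2*b (D(b) = -9 + ((b² + (-4 + 6)*b) - 6) = -9 + ((b² + 2*b) - 6) = -9 + (-6 + b² + 2*b) = -15 + b² + 2*b)
p(s(-3))*(D(7)*(-11)) = (5/4 - 1*(-3))²*((-15 + 7² + 2*7)*(-11)) = (5/4 + 3)²*((-15 + 49 + 14)*(-11)) = (17/4)²*(48*(-11)) = (289/16)*(-528) = -9537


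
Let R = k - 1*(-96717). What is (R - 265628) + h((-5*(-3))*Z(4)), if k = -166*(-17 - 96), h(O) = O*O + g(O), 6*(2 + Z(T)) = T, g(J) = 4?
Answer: -149749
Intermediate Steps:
Z(T) = -2 + T/6
h(O) = 4 + O² (h(O) = O*O + 4 = O² + 4 = 4 + O²)
k = 18758 (k = -166*(-113) = 18758)
R = 115475 (R = 18758 - 1*(-96717) = 18758 + 96717 = 115475)
(R - 265628) + h((-5*(-3))*Z(4)) = (115475 - 265628) + (4 + ((-5*(-3))*(-2 + (⅙)*4))²) = -150153 + (4 + (15*(-2 + ⅔))²) = -150153 + (4 + (15*(-4/3))²) = -150153 + (4 + (-20)²) = -150153 + (4 + 400) = -150153 + 404 = -149749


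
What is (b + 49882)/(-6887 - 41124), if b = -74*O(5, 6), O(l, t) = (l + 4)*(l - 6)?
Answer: -50548/48011 ≈ -1.0528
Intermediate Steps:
O(l, t) = (-6 + l)*(4 + l) (O(l, t) = (4 + l)*(-6 + l) = (-6 + l)*(4 + l))
b = 666 (b = -74*(-24 + 5² - 2*5) = -74*(-24 + 25 - 10) = -74*(-9) = 666)
(b + 49882)/(-6887 - 41124) = (666 + 49882)/(-6887 - 41124) = 50548/(-48011) = 50548*(-1/48011) = -50548/48011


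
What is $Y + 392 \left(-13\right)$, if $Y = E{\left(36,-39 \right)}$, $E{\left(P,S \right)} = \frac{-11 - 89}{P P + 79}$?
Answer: $- \frac{280284}{55} \approx -5096.1$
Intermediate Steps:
$E{\left(P,S \right)} = - \frac{100}{79 + P^{2}}$ ($E{\left(P,S \right)} = - \frac{100}{P^{2} + 79} = - \frac{100}{79 + P^{2}}$)
$Y = - \frac{4}{55}$ ($Y = - \frac{100}{79 + 36^{2}} = - \frac{100}{79 + 1296} = - \frac{100}{1375} = \left(-100\right) \frac{1}{1375} = - \frac{4}{55} \approx -0.072727$)
$Y + 392 \left(-13\right) = - \frac{4}{55} + 392 \left(-13\right) = - \frac{4}{55} - 5096 = - \frac{280284}{55}$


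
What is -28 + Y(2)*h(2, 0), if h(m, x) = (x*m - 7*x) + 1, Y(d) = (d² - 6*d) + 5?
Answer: -31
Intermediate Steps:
Y(d) = 5 + d² - 6*d
h(m, x) = 1 - 7*x + m*x (h(m, x) = (m*x - 7*x) + 1 = (-7*x + m*x) + 1 = 1 - 7*x + m*x)
-28 + Y(2)*h(2, 0) = -28 + (5 + 2² - 6*2)*(1 - 7*0 + 2*0) = -28 + (5 + 4 - 12)*(1 + 0 + 0) = -28 - 3*1 = -28 - 3 = -31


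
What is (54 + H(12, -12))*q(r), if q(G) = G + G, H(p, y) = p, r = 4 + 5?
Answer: 1188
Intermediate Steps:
r = 9
q(G) = 2*G
(54 + H(12, -12))*q(r) = (54 + 12)*(2*9) = 66*18 = 1188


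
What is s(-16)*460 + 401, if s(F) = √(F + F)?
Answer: 401 + 1840*I*√2 ≈ 401.0 + 2602.2*I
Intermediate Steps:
s(F) = √2*√F (s(F) = √(2*F) = √2*√F)
s(-16)*460 + 401 = (√2*√(-16))*460 + 401 = (√2*(4*I))*460 + 401 = (4*I*√2)*460 + 401 = 1840*I*√2 + 401 = 401 + 1840*I*√2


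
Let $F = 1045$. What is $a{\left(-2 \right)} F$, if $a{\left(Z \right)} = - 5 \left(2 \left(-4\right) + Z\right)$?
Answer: $52250$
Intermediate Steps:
$a{\left(Z \right)} = 40 - 5 Z$ ($a{\left(Z \right)} = - 5 \left(-8 + Z\right) = 40 - 5 Z$)
$a{\left(-2 \right)} F = \left(40 - -10\right) 1045 = \left(40 + 10\right) 1045 = 50 \cdot 1045 = 52250$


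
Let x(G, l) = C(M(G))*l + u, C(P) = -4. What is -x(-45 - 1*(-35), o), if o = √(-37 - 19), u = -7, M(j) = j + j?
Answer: 7 + 8*I*√14 ≈ 7.0 + 29.933*I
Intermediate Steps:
M(j) = 2*j
o = 2*I*√14 (o = √(-56) = 2*I*√14 ≈ 7.4833*I)
x(G, l) = -7 - 4*l (x(G, l) = -4*l - 7 = -7 - 4*l)
-x(-45 - 1*(-35), o) = -(-7 - 8*I*√14) = 7 + 8*I*√14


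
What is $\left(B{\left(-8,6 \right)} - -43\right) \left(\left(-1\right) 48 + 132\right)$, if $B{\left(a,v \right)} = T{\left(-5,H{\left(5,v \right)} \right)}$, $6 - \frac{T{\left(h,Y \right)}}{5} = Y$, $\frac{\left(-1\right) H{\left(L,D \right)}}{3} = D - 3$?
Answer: $9912$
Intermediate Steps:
$H{\left(L,D \right)} = 9 - 3 D$ ($H{\left(L,D \right)} = - 3 \left(D - 3\right) = - 3 \left(-3 + D\right) = 9 - 3 D$)
$T{\left(h,Y \right)} = 30 - 5 Y$
$B{\left(a,v \right)} = -15 + 15 v$ ($B{\left(a,v \right)} = 30 - 5 \left(9 - 3 v\right) = 30 + \left(-45 + 15 v\right) = -15 + 15 v$)
$\left(B{\left(-8,6 \right)} - -43\right) \left(\left(-1\right) 48 + 132\right) = \left(\left(-15 + 15 \cdot 6\right) - -43\right) \left(\left(-1\right) 48 + 132\right) = \left(\left(-15 + 90\right) + 43\right) \left(-48 + 132\right) = \left(75 + 43\right) 84 = 118 \cdot 84 = 9912$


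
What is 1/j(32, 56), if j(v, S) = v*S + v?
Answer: 1/1824 ≈ 0.00054825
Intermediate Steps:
j(v, S) = v + S*v (j(v, S) = S*v + v = v + S*v)
1/j(32, 56) = 1/(32*(1 + 56)) = 1/(32*57) = 1/1824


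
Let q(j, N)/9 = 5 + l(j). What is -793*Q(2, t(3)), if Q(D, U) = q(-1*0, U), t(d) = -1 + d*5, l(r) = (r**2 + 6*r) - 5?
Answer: 0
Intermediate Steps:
l(r) = -5 + r**2 + 6*r
t(d) = -1 + 5*d
q(j, N) = 9*j**2 + 54*j (q(j, N) = 9*(5 + (-5 + j**2 + 6*j)) = 9*(j**2 + 6*j) = 9*j**2 + 54*j)
Q(D, U) = 0 (Q(D, U) = 9*(-1*0)*(6 - 1*0) = 9*0*(6 + 0) = 9*0*6 = 0)
-793*Q(2, t(3)) = -793*0 = 0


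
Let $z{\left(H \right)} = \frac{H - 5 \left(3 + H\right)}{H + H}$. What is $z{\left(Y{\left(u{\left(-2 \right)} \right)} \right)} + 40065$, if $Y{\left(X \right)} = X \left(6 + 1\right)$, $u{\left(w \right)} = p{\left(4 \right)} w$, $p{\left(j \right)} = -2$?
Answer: $\frac{2243513}{56} \approx 40063.0$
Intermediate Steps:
$u{\left(w \right)} = - 2 w$
$Y{\left(X \right)} = 7 X$ ($Y{\left(X \right)} = X 7 = 7 X$)
$z{\left(H \right)} = \frac{-15 - 4 H}{2 H}$ ($z{\left(H \right)} = \frac{H - \left(15 + 5 H\right)}{2 H} = \left(-15 - 4 H\right) \frac{1}{2 H} = \frac{-15 - 4 H}{2 H}$)
$z{\left(Y{\left(u{\left(-2 \right)} \right)} \right)} + 40065 = \left(-2 - \frac{15}{2 \cdot 7 \left(\left(-2\right) \left(-2\right)\right)}\right) + 40065 = \left(-2 - \frac{15}{2 \cdot 7 \cdot 4}\right) + 40065 = \left(-2 - \frac{15}{2 \cdot 28}\right) + 40065 = \left(-2 - \frac{15}{56}\right) + 40065 = - \frac{127}{56} + 40065 = \frac{2243513}{56}$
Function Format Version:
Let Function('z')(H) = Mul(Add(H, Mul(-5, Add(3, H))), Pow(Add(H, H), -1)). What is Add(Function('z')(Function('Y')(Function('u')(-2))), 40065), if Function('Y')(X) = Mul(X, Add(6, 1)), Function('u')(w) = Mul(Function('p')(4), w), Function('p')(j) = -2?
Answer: Rational(2243513, 56) ≈ 40063.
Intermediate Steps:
Function('u')(w) = Mul(-2, w)
Function('Y')(X) = Mul(7, X) (Function('Y')(X) = Mul(X, 7) = Mul(7, X))
Function('z')(H) = Mul(Rational(1, 2), Pow(H, -1), Add(-15, Mul(-4, H))) (Function('z')(H) = Mul(Add(H, Add(-15, Mul(-5, H))), Pow(Mul(2, H), -1)) = Mul(Add(-15, Mul(-4, H)), Mul(Rational(1, 2), Pow(H, -1))) = Mul(Rational(1, 2), Pow(H, -1), Add(-15, Mul(-4, H))))
Add(Function('z')(Function('Y')(Function('u')(-2))), 40065) = Add(Add(-2, Mul(Rational(-15, 2), Pow(Mul(7, Mul(-2, -2)), -1))), 40065) = Add(Add(-2, Mul(Rational(-15, 2), Pow(Mul(7, 4), -1))), 40065) = Add(Add(-2, Mul(Rational(-15, 2), Pow(28, -1))), 40065) = Add(Add(-2, Mul(Rational(-15, 2), Rational(1, 28))), 40065) = Add(Add(-2, Rational(-15, 56)), 40065) = Add(Rational(-127, 56), 40065) = Rational(2243513, 56)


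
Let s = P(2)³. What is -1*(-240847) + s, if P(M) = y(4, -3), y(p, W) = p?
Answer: 240911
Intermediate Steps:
P(M) = 4
s = 64 (s = 4³ = 64)
-1*(-240847) + s = -1*(-240847) + 64 = 240847 + 64 = 240911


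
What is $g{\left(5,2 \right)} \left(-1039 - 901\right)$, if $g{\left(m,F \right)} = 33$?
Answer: $-64020$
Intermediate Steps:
$g{\left(5,2 \right)} \left(-1039 - 901\right) = 33 \left(-1039 - 901\right) = 33 \left(-1940\right) = -64020$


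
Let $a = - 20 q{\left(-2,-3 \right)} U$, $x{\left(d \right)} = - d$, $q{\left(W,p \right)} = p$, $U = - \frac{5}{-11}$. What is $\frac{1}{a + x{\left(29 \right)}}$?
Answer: $- \frac{11}{19} \approx -0.57895$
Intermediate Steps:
$U = \frac{5}{11}$ ($U = \left(-5\right) \left(- \frac{1}{11}\right) = \frac{5}{11} \approx 0.45455$)
$a = \frac{300}{11}$ ($a = \left(-20\right) \left(-3\right) \frac{5}{11} = 60 \cdot \frac{5}{11} = \frac{300}{11} \approx 27.273$)
$\frac{1}{a + x{\left(29 \right)}} = \frac{1}{\frac{300}{11} - 29} = \frac{1}{- \frac{19}{11}} = - \frac{11}{19}$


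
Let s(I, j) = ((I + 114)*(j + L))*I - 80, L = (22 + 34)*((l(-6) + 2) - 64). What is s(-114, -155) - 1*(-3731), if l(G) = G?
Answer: 3651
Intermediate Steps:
L = -3808 (L = (22 + 34)*((-6 + 2) - 64) = 56*(-4 - 64) = 56*(-68) = -3808)
s(I, j) = -80 + I*(-3808 + j)*(114 + I) (s(I, j) = ((I + 114)*(j - 3808))*I - 80 = ((114 + I)*(-3808 + j))*I - 80 = ((-3808 + j)*(114 + I))*I - 80 = I*(-3808 + j)*(114 + I) - 80 = -80 + I*(-3808 + j)*(114 + I))
s(-114, -155) - 1*(-3731) = (-80 - 434112*(-114) - 3808*(-114)² - 155*(-114)² + 114*(-114)*(-155)) - 1*(-3731) = (-80 + 49488768 - 3808*12996 - 155*12996 + 2014380) + 3731 = (-80 + 49488768 - 49488768 - 2014380 + 2014380) + 3731 = -80 + 3731 = 3651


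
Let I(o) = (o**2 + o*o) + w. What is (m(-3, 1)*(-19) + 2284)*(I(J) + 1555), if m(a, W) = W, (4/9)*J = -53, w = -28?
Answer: 543022425/8 ≈ 6.7878e+7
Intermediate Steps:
J = -477/4 (J = (9/4)*(-53) = -477/4 ≈ -119.25)
I(o) = -28 + 2*o**2 (I(o) = (o**2 + o*o) - 28 = (o**2 + o**2) - 28 = 2*o**2 - 28 = -28 + 2*o**2)
(m(-3, 1)*(-19) + 2284)*(I(J) + 1555) = (1*(-19) + 2284)*((-28 + 2*(-477/4)**2) + 1555) = (-19 + 2284)*((-28 + 2*(227529/16)) + 1555) = 2265*((-28 + 227529/8) + 1555) = 2265*(227305/8 + 1555) = 2265*(239745/8) = 543022425/8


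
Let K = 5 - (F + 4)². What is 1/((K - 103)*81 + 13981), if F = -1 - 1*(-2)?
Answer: 1/4018 ≈ 0.00024888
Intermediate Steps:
F = 1 (F = -1 + 2 = 1)
K = -20 (K = 5 - (1 + 4)² = 5 - 1*5² = 5 - 1*25 = 5 - 25 = -20)
1/((K - 103)*81 + 13981) = 1/((-20 - 103)*81 + 13981) = 1/(-123*81 + 13981) = 1/(-9963 + 13981) = 1/4018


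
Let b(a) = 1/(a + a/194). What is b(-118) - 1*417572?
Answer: -4804165957/11505 ≈ -4.1757e+5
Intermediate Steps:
b(a) = 194/(195*a) (b(a) = 1/(a + a*(1/194)) = 1/(a + a/194) = 1/(195*a/194) = 194/(195*a))
b(-118) - 1*417572 = (194/195)/(-118) - 1*417572 = (194/195)*(-1/118) - 417572 = -97/11505 - 417572 = -4804165957/11505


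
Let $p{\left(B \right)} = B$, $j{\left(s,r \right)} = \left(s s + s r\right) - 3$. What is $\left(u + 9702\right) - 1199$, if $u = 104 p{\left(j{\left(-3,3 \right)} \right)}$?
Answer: $8191$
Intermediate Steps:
$j{\left(s,r \right)} = -3 + s^{2} + r s$ ($j{\left(s,r \right)} = \left(s^{2} + r s\right) - 3 = -3 + s^{2} + r s$)
$u = -312$ ($u = 104 \left(-3 + \left(-3\right)^{2} + 3 \left(-3\right)\right) = 104 \left(-3 + 9 - 9\right) = 104 \left(-3\right) = -312$)
$\left(u + 9702\right) - 1199 = \left(-312 + 9702\right) - 1199 = 9390 - 1199 = 8191$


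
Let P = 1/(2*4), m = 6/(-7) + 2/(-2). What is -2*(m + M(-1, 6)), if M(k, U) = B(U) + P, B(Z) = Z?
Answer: -239/28 ≈ -8.5357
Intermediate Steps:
m = -13/7 (m = 6*(-⅐) + 2*(-½) = -6/7 - 1 = -13/7 ≈ -1.8571)
P = ⅛ (P = (½)*(¼) = ⅛ ≈ 0.12500)
M(k, U) = ⅛ + U (M(k, U) = U + ⅛ = ⅛ + U)
-2*(m + M(-1, 6)) = -2*(-13/7 + (⅛ + 6)) = -2*(-13/7 + 49/8) = -2*239/56 = -239/28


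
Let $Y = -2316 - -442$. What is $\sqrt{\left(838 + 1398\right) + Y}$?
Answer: $\sqrt{362} \approx 19.026$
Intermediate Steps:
$Y = -1874$ ($Y = -2316 + 442 = -1874$)
$\sqrt{\left(838 + 1398\right) + Y} = \sqrt{\left(838 + 1398\right) - 1874} = \sqrt{2236 - 1874} = \sqrt{362}$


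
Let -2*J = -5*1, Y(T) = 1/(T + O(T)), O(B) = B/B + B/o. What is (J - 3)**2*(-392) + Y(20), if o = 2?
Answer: -3037/31 ≈ -97.968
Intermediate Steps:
O(B) = 1 + B/2 (O(B) = B/B + B/2 = 1 + B*(1/2) = 1 + B/2)
Y(T) = 1/(1 + 3*T/2) (Y(T) = 1/(T + (1 + T/2)) = 1/(1 + 3*T/2))
J = 5/2 (J = -(-5)/2 = -1/2*(-5) = 5/2 ≈ 2.5000)
(J - 3)**2*(-392) + Y(20) = (5/2 - 3)**2*(-392) + 2/(2 + 3*20) = (-1/2)**2*(-392) + 2/(2 + 60) = (1/4)*(-392) + 2/62 = -98 + 2*(1/62) = -98 + 1/31 = -3037/31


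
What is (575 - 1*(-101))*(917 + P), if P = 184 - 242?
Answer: 580684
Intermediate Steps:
P = -58
(575 - 1*(-101))*(917 + P) = (575 - 1*(-101))*(917 - 58) = (575 + 101)*859 = 676*859 = 580684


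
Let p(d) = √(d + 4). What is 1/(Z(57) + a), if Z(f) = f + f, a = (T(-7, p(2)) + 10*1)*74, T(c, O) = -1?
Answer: 1/780 ≈ 0.0012821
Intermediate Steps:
p(d) = √(4 + d)
a = 666 (a = (-1 + 10*1)*74 = (-1 + 10)*74 = 9*74 = 666)
Z(f) = 2*f
1/(Z(57) + a) = 1/(2*57 + 666) = 1/(114 + 666) = 1/780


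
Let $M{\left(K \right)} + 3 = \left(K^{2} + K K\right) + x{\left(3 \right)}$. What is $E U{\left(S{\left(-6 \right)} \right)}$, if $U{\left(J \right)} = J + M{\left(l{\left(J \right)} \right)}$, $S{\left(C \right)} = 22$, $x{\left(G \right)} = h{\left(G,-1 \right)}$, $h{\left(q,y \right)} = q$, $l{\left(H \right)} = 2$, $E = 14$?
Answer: $420$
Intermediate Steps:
$x{\left(G \right)} = G$
$M{\left(K \right)} = 2 K^{2}$ ($M{\left(K \right)} = -3 + \left(\left(K^{2} + K K\right) + 3\right) = -3 + \left(\left(K^{2} + K^{2}\right) + 3\right) = -3 + \left(2 K^{2} + 3\right) = -3 + \left(3 + 2 K^{2}\right) = 2 K^{2}$)
$U{\left(J \right)} = 8 + J$ ($U{\left(J \right)} = J + 2 \cdot 2^{2} = J + 2 \cdot 4 = J + 8 = 8 + J$)
$E U{\left(S{\left(-6 \right)} \right)} = 14 \left(8 + 22\right) = 14 \cdot 30 = 420$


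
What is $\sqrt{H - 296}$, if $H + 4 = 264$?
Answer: $6 i \approx 6.0 i$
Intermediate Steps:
$H = 260$ ($H = -4 + 264 = 260$)
$\sqrt{H - 296} = \sqrt{260 - 296} = \sqrt{-36} = 6 i$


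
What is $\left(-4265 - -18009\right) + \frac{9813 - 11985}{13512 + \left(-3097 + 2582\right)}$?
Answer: $\frac{178628596}{12997} \approx 13744.0$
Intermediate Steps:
$\left(-4265 - -18009\right) + \frac{9813 - 11985}{13512 + \left(-3097 + 2582\right)} = \left(-4265 + 18009\right) - \frac{2172}{13512 - 515} = 13744 - \frac{2172}{12997} = \frac{178628596}{12997}$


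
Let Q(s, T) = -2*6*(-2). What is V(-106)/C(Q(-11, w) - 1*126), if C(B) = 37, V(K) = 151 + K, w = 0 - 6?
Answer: 45/37 ≈ 1.2162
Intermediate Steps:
w = -6
Q(s, T) = 24 (Q(s, T) = -12*(-2) = 24)
V(-106)/C(Q(-11, w) - 1*126) = (151 - 106)/37 = 45*(1/37) = 45/37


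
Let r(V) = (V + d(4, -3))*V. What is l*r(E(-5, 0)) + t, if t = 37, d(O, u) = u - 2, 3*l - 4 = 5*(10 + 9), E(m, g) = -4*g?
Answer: 37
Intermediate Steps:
l = 33 (l = 4/3 + (5*(10 + 9))/3 = 4/3 + (5*19)/3 = 4/3 + (⅓)*95 = 4/3 + 95/3 = 33)
d(O, u) = -2 + u
r(V) = V*(-5 + V) (r(V) = (V + (-2 - 3))*V = (V - 5)*V = (-5 + V)*V = V*(-5 + V))
l*r(E(-5, 0)) + t = 33*((-4*0)*(-5 - 4*0)) + 37 = 33*(0*(-5 + 0)) + 37 = 33*(0*(-5)) + 37 = 33*0 + 37 = 0 + 37 = 37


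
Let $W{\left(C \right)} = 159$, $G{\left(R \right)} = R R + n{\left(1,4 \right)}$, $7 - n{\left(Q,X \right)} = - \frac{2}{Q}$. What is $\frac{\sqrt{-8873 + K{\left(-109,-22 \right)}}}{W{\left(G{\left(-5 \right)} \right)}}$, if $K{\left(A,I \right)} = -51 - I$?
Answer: $\frac{i \sqrt{8902}}{159} \approx 0.5934 i$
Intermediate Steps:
$n{\left(Q,X \right)} = 7 + \frac{2}{Q}$ ($n{\left(Q,X \right)} = 7 - - \frac{2}{Q} = 7 + \frac{2}{Q}$)
$G{\left(R \right)} = 9 + R^{2}$ ($G{\left(R \right)} = R R + \left(7 + \frac{2}{1}\right) = R^{2} + \left(7 + 2 \cdot 1\right) = R^{2} + \left(7 + 2\right) = R^{2} + 9 = 9 + R^{2}$)
$\frac{\sqrt{-8873 + K{\left(-109,-22 \right)}}}{W{\left(G{\left(-5 \right)} \right)}} = \frac{\sqrt{-8873 - 29}}{159} = \sqrt{-8873 + \left(-51 + 22\right)} \frac{1}{159} = \sqrt{-8873 - 29} \cdot \frac{1}{159} = \sqrt{-8902} \cdot \frac{1}{159} = i \sqrt{8902} \cdot \frac{1}{159} = \frac{i \sqrt{8902}}{159}$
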